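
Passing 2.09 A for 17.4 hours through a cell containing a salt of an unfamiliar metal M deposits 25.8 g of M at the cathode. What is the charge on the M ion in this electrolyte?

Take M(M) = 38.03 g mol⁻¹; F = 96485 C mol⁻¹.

+2

Q = I·t = 2.090 A × 62640 s = 130900 C, so n(e⁻) = 130900/96485 = 1.357 mol.
n(M) deposited = 25.8 / 38.03 = 0.6784 mol.
Electrons per atom = n(e⁻)/n(M) = 1.357 / 0.6784 = 2.00 ≈ 2, so the ion is M²⁺.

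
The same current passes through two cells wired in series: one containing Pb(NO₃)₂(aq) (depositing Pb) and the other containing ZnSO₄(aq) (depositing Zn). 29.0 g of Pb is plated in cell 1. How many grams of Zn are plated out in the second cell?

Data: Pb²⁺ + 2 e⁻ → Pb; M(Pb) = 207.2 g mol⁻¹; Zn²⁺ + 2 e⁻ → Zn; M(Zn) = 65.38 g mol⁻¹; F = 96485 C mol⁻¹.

n(Pb) = 29.0 / 207.2 = 0.1400 mol.
Since Pb²⁺ + 2 e⁻ → Pb, n(e⁻) passed = 2 × 0.1400 = 0.2799 mol.
Cells in series carry the same charge, so the same 0.2799 mol of electrons passes through cell 2.
Zn²⁺ + 2 e⁻ → Zn, so n(Zn) = 0.2799 / 2 = 0.1400 mol.
m(Zn) = 0.1400 × 65.38 = 9.15 g.

9.15 g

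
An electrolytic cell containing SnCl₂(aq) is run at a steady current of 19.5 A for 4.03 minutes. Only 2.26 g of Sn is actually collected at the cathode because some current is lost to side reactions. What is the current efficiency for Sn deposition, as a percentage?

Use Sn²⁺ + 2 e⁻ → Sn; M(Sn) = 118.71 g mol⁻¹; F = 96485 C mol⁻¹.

Q = I·t = 19.50 × 241.80 = 4715 C; n(e⁻) = 4715/96485 = 0.04887 mol.
Theoretical n(Sn) = n(e⁻)/2 = 0.02443 mol, i.e. m_theo = 0.02443 × 118.71 = 2.901 g.
Efficiency = m_actual / m_theo = 2.26 / 2.901 = 77.9 %.

77.9 %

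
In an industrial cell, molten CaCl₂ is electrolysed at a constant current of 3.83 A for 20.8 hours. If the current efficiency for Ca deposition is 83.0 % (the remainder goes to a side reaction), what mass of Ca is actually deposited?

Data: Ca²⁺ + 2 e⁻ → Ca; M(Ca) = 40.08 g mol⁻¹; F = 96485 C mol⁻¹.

Q = I·t = 3.830 × 74880 = 286800 C.
n(e⁻) = 286800/96485 = 2.972 mol; theoretically n(Ca) = 2.972/2 = 1.486 mol, m_theo = 59.57 g.
At 83.0 % efficiency, m_actual = 0.830 × 59.57 = 49.4 g.

49.4 g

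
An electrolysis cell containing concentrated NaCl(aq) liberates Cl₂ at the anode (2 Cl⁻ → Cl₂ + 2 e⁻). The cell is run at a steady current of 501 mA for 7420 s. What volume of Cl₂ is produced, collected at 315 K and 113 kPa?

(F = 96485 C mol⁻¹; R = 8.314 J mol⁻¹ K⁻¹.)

Q = I·t = 0.5010 A × 7420.0 s = 3717 C.
n(e⁻) = Q/F = 3717 / 96485 = 0.03853 mol.
2 electrons are transferred per Cl₂ molecule, so n(Cl₂) = 0.03853 / 2 = 0.01926 mol.
V = nRT/P = (0.01926 × 8.314 × 315) / (113 × 10³ Pa) = 4.46 × 10⁻⁴ m³ = 0.446 L.

0.446 L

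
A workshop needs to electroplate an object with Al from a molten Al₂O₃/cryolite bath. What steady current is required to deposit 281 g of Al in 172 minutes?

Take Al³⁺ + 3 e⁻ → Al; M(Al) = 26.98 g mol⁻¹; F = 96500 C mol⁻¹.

292 A

n(Al) = 281 / 26.98 = 10.42 mol.
n(e⁻) = 3 × 10.42 = 31.25 mol.
Q = n(e⁻)·F = 31.25 × 96500 = 3015000 C.
I = Q/t = 3015000 / 10320 s = 292 A.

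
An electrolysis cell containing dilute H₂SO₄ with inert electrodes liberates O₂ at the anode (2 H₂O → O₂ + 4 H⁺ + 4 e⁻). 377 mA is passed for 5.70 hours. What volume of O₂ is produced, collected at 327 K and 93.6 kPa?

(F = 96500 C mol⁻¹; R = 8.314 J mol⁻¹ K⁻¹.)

0.582 L

Q = I·t = 0.3770 A × 20520 s = 7736 C.
n(e⁻) = Q/F = 7736 / 96500 = 0.08017 mol.
4 electrons are transferred per O₂ molecule, so n(O₂) = 0.08017 / 4 = 0.02004 mol.
V = nRT/P = (0.02004 × 8.314 × 327) / (93.6 × 10³ Pa) = 5.82 × 10⁻⁴ m³ = 0.582 L.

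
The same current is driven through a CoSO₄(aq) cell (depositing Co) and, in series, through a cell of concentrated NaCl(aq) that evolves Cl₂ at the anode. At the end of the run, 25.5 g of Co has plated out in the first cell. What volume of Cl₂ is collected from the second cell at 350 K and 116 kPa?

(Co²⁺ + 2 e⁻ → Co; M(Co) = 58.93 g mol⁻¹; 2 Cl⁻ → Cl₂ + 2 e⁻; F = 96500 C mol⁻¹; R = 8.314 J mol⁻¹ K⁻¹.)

n(Co) = 25.5 / 58.93 = 0.4327 mol, so n(e⁻) = 2 × 0.4327 = 0.8654 mol.
The cells are in series, so the same 0.8654 mol of electrons passes through the second cell.
2 Cl⁻ → Cl₂ + 2 e⁻ — 2 mol e⁻ per mol Cl₂, so n(Cl₂) = 0.8654/2 = 0.4327 mol.
V = nRT/P = (0.4327 × 8.314 × 350) / (116 × 10³) = 0.0109 m³ = 10.9 L.

10.9 L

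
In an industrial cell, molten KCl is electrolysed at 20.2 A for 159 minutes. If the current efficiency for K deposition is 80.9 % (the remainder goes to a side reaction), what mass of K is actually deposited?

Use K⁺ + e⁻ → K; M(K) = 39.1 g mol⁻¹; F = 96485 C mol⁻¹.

63.2 g

Q = I·t = 20.20 × 9540.0 = 192700 C.
n(e⁻) = 192700/96485 = 1.997 mol; theoretically n(K) = 1.997/1 = 1.997 mol, m_theo = 78.09 g.
At 80.9 % efficiency, m_actual = 0.809 × 78.09 = 63.2 g.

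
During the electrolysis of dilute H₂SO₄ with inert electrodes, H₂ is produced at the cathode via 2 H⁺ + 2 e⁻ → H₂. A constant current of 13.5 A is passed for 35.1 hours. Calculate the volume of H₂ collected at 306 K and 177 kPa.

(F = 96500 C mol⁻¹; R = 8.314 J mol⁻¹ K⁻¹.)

127 L

Q = I·t = 13.50 A × 126360 s = 1706000 C.
n(e⁻) = Q/F = 1706000 / 96500 = 17.68 mol.
2 electrons are transferred per H₂ molecule, so n(H₂) = 17.68 / 2 = 8.839 mol.
V = nRT/P = (8.839 × 8.314 × 306) / (177 × 10³ Pa) = 0.127 m³ = 127 L.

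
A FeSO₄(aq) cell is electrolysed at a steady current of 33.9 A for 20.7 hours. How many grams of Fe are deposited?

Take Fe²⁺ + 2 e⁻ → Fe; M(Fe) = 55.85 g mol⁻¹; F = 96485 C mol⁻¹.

731 g

Q = I·t = 33.90 A × 74520 s = 2526000 C.
n(e⁻) = Q/F = 2526000 / 96485 = 26.18 mol.
Fe²⁺ + 2 e⁻ → Fe, so n(Fe) = n(e⁻)/2 = 13.09 mol.
m = n·M = 13.09 × 55.85 = 731 g.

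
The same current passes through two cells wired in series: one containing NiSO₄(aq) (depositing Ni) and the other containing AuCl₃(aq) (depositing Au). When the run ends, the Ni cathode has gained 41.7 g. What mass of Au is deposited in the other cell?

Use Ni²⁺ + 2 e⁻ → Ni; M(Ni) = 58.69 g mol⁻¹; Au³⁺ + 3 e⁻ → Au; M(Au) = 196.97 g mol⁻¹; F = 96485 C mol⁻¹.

n(Ni) = 41.7 / 58.69 = 0.7105 mol.
Since Ni²⁺ + 2 e⁻ → Ni, n(e⁻) passed = 2 × 0.7105 = 1.421 mol.
Cells in series carry the same charge, so the same 1.421 mol of electrons passes through cell 2.
Au³⁺ + 3 e⁻ → Au, so n(Au) = 1.421 / 3 = 0.4737 mol.
m(Au) = 0.4737 × 196.97 = 93.3 g.

93.3 g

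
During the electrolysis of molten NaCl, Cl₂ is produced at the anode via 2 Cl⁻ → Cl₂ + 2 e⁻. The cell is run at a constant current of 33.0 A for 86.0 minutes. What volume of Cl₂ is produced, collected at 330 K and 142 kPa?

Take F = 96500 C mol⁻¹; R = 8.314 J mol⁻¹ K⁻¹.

Q = I·t = 33.00 A × 5160.0 s = 170300 C.
n(e⁻) = Q/F = 170300 / 96500 = 1.765 mol.
2 electrons are transferred per Cl₂ molecule, so n(Cl₂) = 1.765 / 2 = 0.8823 mol.
V = nRT/P = (0.8823 × 8.314 × 330) / (142 × 10³ Pa) = 0.0170 m³ = 17.0 L.

17.0 L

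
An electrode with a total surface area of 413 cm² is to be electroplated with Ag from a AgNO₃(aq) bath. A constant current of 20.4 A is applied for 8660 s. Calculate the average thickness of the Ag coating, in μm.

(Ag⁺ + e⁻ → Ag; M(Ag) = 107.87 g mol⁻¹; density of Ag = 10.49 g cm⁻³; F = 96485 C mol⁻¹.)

456 μm

Q = I·t = 20.40 × 8660.0 = 176700 C; n(e⁻) = 1.831 mol.
n(Ag) = n(e⁻)/1 = 1.831 mol, so m = 1.831 × 107.87 = 197.5 g.
Volume = m/ρ = 197.5 / 10.49 = 18.83 cm³.
Thickness = V/A = 18.83 / 413 = 0.0456 cm = 456 μm.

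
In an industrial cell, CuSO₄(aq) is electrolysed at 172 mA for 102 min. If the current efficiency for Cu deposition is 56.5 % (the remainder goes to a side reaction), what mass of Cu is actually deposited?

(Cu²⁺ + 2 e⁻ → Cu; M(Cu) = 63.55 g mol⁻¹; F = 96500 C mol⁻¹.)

Q = I·t = 0.1720 × 6120.0 = 1053 C.
n(e⁻) = 1053/96500 = 0.01091 mol; theoretically n(Cu) = 0.01091/2 = 0.005454 mol, m_theo = 0.3466 g.
At 56.5 % efficiency, m_actual = 0.565 × 0.3466 = 0.196 g.

0.196 g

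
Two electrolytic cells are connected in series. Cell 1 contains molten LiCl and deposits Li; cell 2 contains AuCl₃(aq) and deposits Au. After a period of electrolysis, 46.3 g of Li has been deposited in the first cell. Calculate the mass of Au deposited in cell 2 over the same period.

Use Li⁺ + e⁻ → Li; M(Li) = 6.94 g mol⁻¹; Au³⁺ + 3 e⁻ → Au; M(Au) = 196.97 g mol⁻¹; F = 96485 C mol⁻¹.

438 g

n(Li) = 46.3 / 6.94 = 6.671 mol.
Since Li⁺ + e⁻ → Li, n(e⁻) passed = 1 × 6.671 = 6.671 mol.
Cells in series carry the same charge, so the same 6.671 mol of electrons passes through cell 2.
Au³⁺ + 3 e⁻ → Au, so n(Au) = 6.671 / 3 = 2.224 mol.
m(Au) = 2.224 × 196.97 = 438 g.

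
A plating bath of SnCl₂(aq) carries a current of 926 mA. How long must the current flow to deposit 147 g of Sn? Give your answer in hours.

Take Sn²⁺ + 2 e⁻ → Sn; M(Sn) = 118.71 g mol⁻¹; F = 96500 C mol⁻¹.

71.7 h

n(Sn) = m/M = 147 / 118.71 = 1.238 mol.
Each Sn atom requires 2 electrons, so n(e⁻) = 2 × 1.238 = 2.477 mol.
Q = n(e⁻)·F = 2.477 × 96500 = 239000 C.
t = Q/I = 239000 / 0.9260 A = 258100 s = 71.7 h.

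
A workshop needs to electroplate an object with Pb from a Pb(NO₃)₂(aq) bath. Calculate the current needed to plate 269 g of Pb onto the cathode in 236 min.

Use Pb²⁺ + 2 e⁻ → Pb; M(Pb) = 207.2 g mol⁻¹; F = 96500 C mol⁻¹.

n(Pb) = 269 / 207.2 = 1.298 mol.
n(e⁻) = 2 × 1.298 = 2.597 mol.
Q = n(e⁻)·F = 2.597 × 96500 = 250600 C.
I = Q/t = 250600 / 14160 s = 17.7 A.

17.7 A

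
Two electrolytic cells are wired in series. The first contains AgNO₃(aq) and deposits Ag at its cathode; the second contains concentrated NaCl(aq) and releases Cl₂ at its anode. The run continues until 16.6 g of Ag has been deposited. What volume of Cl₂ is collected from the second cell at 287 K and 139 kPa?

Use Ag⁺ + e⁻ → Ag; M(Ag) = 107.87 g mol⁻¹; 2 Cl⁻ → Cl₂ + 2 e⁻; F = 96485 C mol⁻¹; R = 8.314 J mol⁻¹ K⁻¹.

n(Ag) = 16.6 / 107.87 = 0.1539 mol, so n(e⁻) = 1 × 0.1539 = 0.1539 mol.
The cells are in series, so the same 0.1539 mol of electrons passes through the second cell.
2 Cl⁻ → Cl₂ + 2 e⁻ — 2 mol e⁻ per mol Cl₂, so n(Cl₂) = 0.1539/2 = 0.07694 mol.
V = nRT/P = (0.07694 × 8.314 × 287) / (139 × 10³) = 0.00132 m³ = 1.32 L.

1.32 L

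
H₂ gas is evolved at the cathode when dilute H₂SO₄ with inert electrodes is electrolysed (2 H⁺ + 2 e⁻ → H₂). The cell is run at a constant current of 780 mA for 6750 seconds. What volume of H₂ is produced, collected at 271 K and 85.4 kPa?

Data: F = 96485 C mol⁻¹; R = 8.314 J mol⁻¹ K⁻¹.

Q = I·t = 0.7800 A × 6750.0 s = 5265 C.
n(e⁻) = Q/F = 5265 / 96485 = 0.05457 mol.
2 electrons are transferred per H₂ molecule, so n(H₂) = 0.05457 / 2 = 0.02728 mol.
V = nRT/P = (0.02728 × 8.314 × 271) / (85.4 × 10³ Pa) = 7.20 × 10⁻⁴ m³ = 0.720 L.

0.720 L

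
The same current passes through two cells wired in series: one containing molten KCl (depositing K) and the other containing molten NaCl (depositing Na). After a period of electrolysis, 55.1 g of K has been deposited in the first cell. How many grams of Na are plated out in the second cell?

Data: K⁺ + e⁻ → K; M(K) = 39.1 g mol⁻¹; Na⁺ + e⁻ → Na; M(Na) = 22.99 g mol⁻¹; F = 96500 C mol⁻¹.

n(K) = 55.1 / 39.1 = 1.409 mol.
Since K⁺ + e⁻ → K, n(e⁻) passed = 1 × 1.409 = 1.409 mol.
Cells in series carry the same charge, so the same 1.409 mol of electrons passes through cell 2.
Na⁺ + e⁻ → Na, so n(Na) = 1.409 / 1 = 1.409 mol.
m(Na) = 1.409 × 22.99 = 32.4 g.

32.4 g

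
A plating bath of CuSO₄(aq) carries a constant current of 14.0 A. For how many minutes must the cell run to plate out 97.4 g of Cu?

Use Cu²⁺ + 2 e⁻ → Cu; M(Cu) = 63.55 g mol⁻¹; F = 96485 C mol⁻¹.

352 min

n(Cu) = m/M = 97.4 / 63.55 = 1.533 mol.
Each Cu atom requires 2 electrons, so n(e⁻) = 2 × 1.533 = 3.065 mol.
Q = n(e⁻)·F = 3.065 × 96485 = 295800 C.
t = Q/I = 295800 / 14.00 A = 21130 s = 352 min.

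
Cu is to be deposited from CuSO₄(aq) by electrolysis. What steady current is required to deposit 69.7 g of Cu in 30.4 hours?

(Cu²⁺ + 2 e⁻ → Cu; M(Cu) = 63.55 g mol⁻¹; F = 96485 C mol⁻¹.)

1.93 A

n(Cu) = 69.7 / 63.55 = 1.097 mol.
n(e⁻) = 2 × 1.097 = 2.194 mol.
Q = n(e⁻)·F = 2.194 × 96485 = 211600 C.
I = Q/t = 211600 / 109440 s = 1.93 A.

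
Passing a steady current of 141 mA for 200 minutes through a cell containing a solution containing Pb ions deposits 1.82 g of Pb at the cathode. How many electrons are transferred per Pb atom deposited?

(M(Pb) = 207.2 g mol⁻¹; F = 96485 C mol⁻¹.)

2

Q = I·t = 0.1410 A × 12000 s = 1692 C, so n(e⁻) = 1692/96485 = 0.01754 mol.
n(Pb) deposited = 1.82 / 207.2 = 0.008784 mol.
Electrons per atom = n(e⁻)/n(Pb) = 0.01754 / 0.008784 = 2.00 ≈ 2, so the ion is Pb²⁺.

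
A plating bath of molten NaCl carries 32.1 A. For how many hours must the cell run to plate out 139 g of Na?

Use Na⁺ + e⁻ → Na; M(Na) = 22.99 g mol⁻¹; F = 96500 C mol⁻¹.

5.05 h

n(Na) = m/M = 139 / 22.99 = 6.046 mol.
Each Na atom requires 1 electron, so n(e⁻) = 1 × 6.046 = 6.046 mol.
Q = n(e⁻)·F = 6.046 × 96500 = 583400 C.
t = Q/I = 583400 / 32.10 A = 18180 s = 5.05 h.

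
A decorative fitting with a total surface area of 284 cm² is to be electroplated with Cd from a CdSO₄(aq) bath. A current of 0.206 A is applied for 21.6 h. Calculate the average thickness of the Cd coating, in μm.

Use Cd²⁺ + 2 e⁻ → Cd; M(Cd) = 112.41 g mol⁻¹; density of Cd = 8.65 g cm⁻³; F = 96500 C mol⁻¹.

38.0 μm

Q = I·t = 0.2060 × 77760 = 16020 C; n(e⁻) = 0.1660 mol.
n(Cd) = n(e⁻)/2 = 0.08300 mol, so m = 0.08300 × 112.41 = 9.330 g.
Volume = m/ρ = 9.330 / 8.65 = 1.079 cm³.
Thickness = V/A = 1.079 / 284 = 0.00380 cm = 38.0 μm.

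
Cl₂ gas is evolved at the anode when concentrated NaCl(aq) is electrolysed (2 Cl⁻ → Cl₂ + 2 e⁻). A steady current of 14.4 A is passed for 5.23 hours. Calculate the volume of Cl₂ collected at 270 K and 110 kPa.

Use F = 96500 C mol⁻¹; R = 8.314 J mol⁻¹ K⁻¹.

Q = I·t = 14.40 A × 18828 s = 271100 C.
n(e⁻) = Q/F = 271100 / 96500 = 2.810 mol.
2 electrons are transferred per Cl₂ molecule, so n(Cl₂) = 2.810 / 2 = 1.405 mol.
V = nRT/P = (1.405 × 8.314 × 270) / (110 × 10³ Pa) = 0.0287 m³ = 28.7 L.

28.7 L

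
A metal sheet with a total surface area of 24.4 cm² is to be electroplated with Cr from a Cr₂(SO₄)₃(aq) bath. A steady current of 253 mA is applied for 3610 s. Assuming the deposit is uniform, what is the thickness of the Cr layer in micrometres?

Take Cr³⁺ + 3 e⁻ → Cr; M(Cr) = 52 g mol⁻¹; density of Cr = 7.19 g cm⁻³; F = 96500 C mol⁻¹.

Q = I·t = 0.2530 × 3610.0 = 913.3 C; n(e⁻) = 0.009465 mol.
n(Cr) = n(e⁻)/3 = 0.003155 mol, so m = 0.003155 × 52 = 0.1641 g.
Volume = m/ρ = 0.1641 / 7.19 = 0.02282 cm³.
Thickness = V/A = 0.02282 / 24.4 = 9.35 × 10⁻⁴ cm = 9.35 μm.

9.35 μm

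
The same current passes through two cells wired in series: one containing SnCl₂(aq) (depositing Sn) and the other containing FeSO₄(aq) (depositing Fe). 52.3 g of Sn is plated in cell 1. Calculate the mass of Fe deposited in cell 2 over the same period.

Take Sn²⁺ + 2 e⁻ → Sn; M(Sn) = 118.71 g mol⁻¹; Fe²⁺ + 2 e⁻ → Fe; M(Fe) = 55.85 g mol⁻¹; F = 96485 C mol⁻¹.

n(Sn) = 52.3 / 118.71 = 0.4406 mol.
Since Sn²⁺ + 2 e⁻ → Sn, n(e⁻) passed = 2 × 0.4406 = 0.8811 mol.
Cells in series carry the same charge, so the same 0.8811 mol of electrons passes through cell 2.
Fe²⁺ + 2 e⁻ → Fe, so n(Fe) = 0.8811 / 2 = 0.4406 mol.
m(Fe) = 0.4406 × 55.85 = 24.6 g.

24.6 g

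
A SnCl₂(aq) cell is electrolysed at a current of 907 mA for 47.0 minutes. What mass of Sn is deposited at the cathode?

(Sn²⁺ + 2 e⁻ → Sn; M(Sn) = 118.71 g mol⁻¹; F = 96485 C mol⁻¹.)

1.57 g

Q = I·t = 0.9070 A × 2820.0 s = 2558 C.
n(e⁻) = Q/F = 2558 / 96485 = 0.02651 mol.
Sn²⁺ + 2 e⁻ → Sn, so n(Sn) = n(e⁻)/2 = 0.01325 mol.
m = n·M = 0.01325 × 118.71 = 1.57 g.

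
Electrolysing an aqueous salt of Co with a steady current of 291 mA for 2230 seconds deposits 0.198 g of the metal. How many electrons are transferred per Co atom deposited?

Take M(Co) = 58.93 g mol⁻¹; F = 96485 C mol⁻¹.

Q = I·t = 0.2910 A × 2230.0 s = 648.9 C, so n(e⁻) = 648.9/96485 = 0.006726 mol.
n(Co) deposited = 0.198 / 58.93 = 0.003360 mol.
Electrons per atom = n(e⁻)/n(Co) = 0.006726 / 0.003360 = 2.00 ≈ 2, so the ion is Co²⁺.

2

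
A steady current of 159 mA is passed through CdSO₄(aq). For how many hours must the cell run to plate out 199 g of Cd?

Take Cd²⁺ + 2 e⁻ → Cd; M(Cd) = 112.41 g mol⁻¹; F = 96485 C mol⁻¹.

597 h

n(Cd) = m/M = 199 / 112.41 = 1.770 mol.
Each Cd atom requires 2 electrons, so n(e⁻) = 2 × 1.770 = 3.541 mol.
Q = n(e⁻)·F = 3.541 × 96485 = 341600 C.
t = Q/I = 341600 / 0.1590 A = 2149000 s = 597 h.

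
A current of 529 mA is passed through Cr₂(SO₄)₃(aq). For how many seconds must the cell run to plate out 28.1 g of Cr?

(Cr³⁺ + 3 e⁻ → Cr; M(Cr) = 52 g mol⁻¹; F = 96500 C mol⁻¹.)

2.96 × 10⁵ s

n(Cr) = m/M = 28.1 / 52 = 0.5404 mol.
Each Cr atom requires 3 electrons, so n(e⁻) = 3 × 0.5404 = 1.621 mol.
Q = n(e⁻)·F = 1.621 × 96500 = 156400 C.
t = Q/I = 156400 / 0.5290 A = 295700 s.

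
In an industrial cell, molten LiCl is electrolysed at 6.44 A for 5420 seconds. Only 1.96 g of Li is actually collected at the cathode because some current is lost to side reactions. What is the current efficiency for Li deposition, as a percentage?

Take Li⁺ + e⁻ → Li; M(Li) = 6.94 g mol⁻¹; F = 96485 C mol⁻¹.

78.1 %

Q = I·t = 6.440 × 5420.0 = 34900 C; n(e⁻) = 34900/96485 = 0.3618 mol.
Theoretical n(Li) = n(e⁻)/1 = 0.3618 mol, i.e. m_theo = 0.3618 × 6.94 = 2.511 g.
Efficiency = m_actual / m_theo = 1.96 / 2.511 = 78.1 %.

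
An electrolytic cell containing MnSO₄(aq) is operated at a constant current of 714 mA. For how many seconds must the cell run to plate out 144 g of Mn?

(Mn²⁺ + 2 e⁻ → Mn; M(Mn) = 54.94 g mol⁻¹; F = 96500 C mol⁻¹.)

n(Mn) = m/M = 144 / 54.94 = 2.621 mol.
Each Mn atom requires 2 electrons, so n(e⁻) = 2 × 2.621 = 5.242 mol.
Q = n(e⁻)·F = 5.242 × 96500 = 505900 C.
t = Q/I = 505900 / 0.7140 A = 708500 s.

7.08 × 10⁵ s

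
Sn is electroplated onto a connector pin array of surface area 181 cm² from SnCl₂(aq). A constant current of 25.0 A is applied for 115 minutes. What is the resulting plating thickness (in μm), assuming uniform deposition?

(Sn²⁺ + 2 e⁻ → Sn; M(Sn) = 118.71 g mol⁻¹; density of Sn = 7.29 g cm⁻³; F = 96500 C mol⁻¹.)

Q = I·t = 25.00 × 6900.0 = 172500 C; n(e⁻) = 1.788 mol.
n(Sn) = n(e⁻)/2 = 0.8938 mol, so m = 0.8938 × 118.71 = 106.1 g.
Volume = m/ρ = 106.1 / 7.29 = 14.55 cm³.
Thickness = V/A = 14.55 / 181 = 0.0804 cm = 804 μm.

804 μm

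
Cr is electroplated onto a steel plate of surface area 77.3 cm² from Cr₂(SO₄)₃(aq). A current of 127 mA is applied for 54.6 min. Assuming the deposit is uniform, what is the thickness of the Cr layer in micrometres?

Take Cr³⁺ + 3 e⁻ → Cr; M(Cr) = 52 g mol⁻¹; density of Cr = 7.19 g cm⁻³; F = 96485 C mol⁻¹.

Q = I·t = 0.1270 × 3276.0 = 416.1 C; n(e⁻) = 0.004312 mol.
n(Cr) = n(e⁻)/3 = 0.001437 mol, so m = 0.001437 × 52 = 0.07474 g.
Volume = m/ρ = 0.07474 / 7.19 = 0.01040 cm³.
Thickness = V/A = 0.01040 / 77.3 = 1.34 × 10⁻⁴ cm = 1.34 μm.

1.34 μm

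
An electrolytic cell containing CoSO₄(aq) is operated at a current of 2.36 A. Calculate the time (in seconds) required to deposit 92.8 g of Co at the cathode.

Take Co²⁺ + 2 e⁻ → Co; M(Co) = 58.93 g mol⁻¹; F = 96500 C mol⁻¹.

1.29 × 10⁵ s

n(Co) = m/M = 92.8 / 58.93 = 1.575 mol.
Each Co atom requires 2 electrons, so n(e⁻) = 2 × 1.575 = 3.149 mol.
Q = n(e⁻)·F = 3.149 × 96500 = 303900 C.
t = Q/I = 303900 / 2.360 A = 128800 s.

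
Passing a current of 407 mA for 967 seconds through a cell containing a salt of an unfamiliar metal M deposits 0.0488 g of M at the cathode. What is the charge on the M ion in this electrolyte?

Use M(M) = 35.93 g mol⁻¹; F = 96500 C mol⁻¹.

Q = I·t = 0.4070 A × 967.00 s = 393.6 C, so n(e⁻) = 393.6/96500 = 0.004078 mol.
n(M) deposited = 0.0488 / 35.93 = 0.001358 mol.
Electrons per atom = n(e⁻)/n(M) = 0.004078 / 0.001358 = 3.00 ≈ 3, so the ion is M³⁺.

+3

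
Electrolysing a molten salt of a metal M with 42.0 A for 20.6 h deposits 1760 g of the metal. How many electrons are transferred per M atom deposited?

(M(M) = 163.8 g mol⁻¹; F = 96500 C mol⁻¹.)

Q = I·t = 42.00 A × 74160 s = 3115000 C, so n(e⁻) = 3115000/96500 = 32.28 mol.
n(M) deposited = 1760 / 163.8 = 10.74 mol.
Electrons per atom = n(e⁻)/n(M) = 32.28 / 10.74 = 3.00 ≈ 3, so the ion is M³⁺.

3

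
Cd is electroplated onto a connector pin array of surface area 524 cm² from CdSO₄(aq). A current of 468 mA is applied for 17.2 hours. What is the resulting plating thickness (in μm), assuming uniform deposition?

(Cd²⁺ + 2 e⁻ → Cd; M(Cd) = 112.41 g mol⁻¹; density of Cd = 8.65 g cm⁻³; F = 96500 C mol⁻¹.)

37.2 μm

Q = I·t = 0.4680 × 61920 = 28980 C; n(e⁻) = 0.3003 mol.
n(Cd) = n(e⁻)/2 = 0.1501 mol, so m = 0.1501 × 112.41 = 16.88 g.
Volume = m/ρ = 16.88 / 8.65 = 1.951 cm³.
Thickness = V/A = 1.951 / 524 = 0.00372 cm = 37.2 μm.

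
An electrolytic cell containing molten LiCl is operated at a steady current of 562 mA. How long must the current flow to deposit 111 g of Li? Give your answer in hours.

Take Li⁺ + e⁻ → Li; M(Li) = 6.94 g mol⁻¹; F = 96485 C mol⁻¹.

763 h

n(Li) = m/M = 111 / 6.94 = 15.99 mol.
Each Li atom requires 1 electron, so n(e⁻) = 1 × 15.99 = 15.99 mol.
Q = n(e⁻)·F = 15.99 × 96485 = 1543000 C.
t = Q/I = 1543000 / 0.5620 A = 2746000 s = 763 h.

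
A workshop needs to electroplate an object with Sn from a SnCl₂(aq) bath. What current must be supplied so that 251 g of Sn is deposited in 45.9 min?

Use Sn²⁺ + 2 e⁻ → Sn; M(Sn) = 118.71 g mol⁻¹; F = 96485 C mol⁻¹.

148 A

n(Sn) = 251 / 118.71 = 2.114 mol.
n(e⁻) = 2 × 2.114 = 4.229 mol.
Q = n(e⁻)·F = 4.229 × 96485 = 408000 C.
I = Q/t = 408000 / 2754.0 s = 148 A.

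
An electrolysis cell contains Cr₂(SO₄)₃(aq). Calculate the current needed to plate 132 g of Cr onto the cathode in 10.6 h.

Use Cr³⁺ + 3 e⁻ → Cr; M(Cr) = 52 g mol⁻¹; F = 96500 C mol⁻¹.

n(Cr) = 132 / 52 = 2.538 mol.
n(e⁻) = 3 × 2.538 = 7.615 mol.
Q = n(e⁻)·F = 7.615 × 96500 = 734900 C.
I = Q/t = 734900 / 38160 s = 19.3 A.

19.3 A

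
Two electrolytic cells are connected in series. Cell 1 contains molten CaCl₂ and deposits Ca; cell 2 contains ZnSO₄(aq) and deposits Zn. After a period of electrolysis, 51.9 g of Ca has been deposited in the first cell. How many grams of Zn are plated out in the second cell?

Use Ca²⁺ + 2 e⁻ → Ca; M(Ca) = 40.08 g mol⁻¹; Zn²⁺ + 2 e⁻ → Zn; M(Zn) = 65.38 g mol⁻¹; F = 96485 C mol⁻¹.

n(Ca) = 51.9 / 40.08 = 1.295 mol.
Since Ca²⁺ + 2 e⁻ → Ca, n(e⁻) passed = 2 × 1.295 = 2.590 mol.
Cells in series carry the same charge, so the same 2.590 mol of electrons passes through cell 2.
Zn²⁺ + 2 e⁻ → Zn, so n(Zn) = 2.590 / 2 = 1.295 mol.
m(Zn) = 1.295 × 65.38 = 84.7 g.

84.7 g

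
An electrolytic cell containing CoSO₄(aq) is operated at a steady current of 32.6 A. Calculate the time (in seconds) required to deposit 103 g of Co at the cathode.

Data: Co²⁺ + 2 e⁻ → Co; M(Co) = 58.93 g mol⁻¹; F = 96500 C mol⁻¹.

10300 s

n(Co) = m/M = 103 / 58.93 = 1.748 mol.
Each Co atom requires 2 electrons, so n(e⁻) = 2 × 1.748 = 3.496 mol.
Q = n(e⁻)·F = 3.496 × 96500 = 337300 C.
t = Q/I = 337300 / 32.60 A = 10350 s.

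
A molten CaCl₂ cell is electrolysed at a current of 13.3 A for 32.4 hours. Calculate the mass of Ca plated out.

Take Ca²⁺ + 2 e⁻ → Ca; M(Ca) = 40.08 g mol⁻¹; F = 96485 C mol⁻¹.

322 g

Q = I·t = 13.30 A × 116640 s = 1551000 C.
n(e⁻) = Q/F = 1551000 / 96485 = 16.08 mol.
Ca²⁺ + 2 e⁻ → Ca, so n(Ca) = n(e⁻)/2 = 8.039 mol.
m = n·M = 8.039 × 40.08 = 322 g.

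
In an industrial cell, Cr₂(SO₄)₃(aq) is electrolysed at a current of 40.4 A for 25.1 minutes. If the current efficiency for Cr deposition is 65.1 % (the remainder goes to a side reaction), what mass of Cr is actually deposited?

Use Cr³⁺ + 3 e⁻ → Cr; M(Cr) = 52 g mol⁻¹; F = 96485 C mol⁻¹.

7.12 g

Q = I·t = 40.40 × 1506.0 = 60840 C.
n(e⁻) = 60840/96485 = 0.6306 mol; theoretically n(Cr) = 0.6306/3 = 0.2102 mol, m_theo = 10.93 g.
At 65.1 % efficiency, m_actual = 0.651 × 10.93 = 7.12 g.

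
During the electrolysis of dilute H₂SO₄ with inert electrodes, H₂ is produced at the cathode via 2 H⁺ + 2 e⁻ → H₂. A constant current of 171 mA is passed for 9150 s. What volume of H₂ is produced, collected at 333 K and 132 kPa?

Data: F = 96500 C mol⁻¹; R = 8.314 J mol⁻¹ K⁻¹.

0.170 L

Q = I·t = 0.1710 A × 9150.0 s = 1565 C.
n(e⁻) = Q/F = 1565 / 96500 = 0.01621 mol.
2 electrons are transferred per H₂ molecule, so n(H₂) = 0.01621 / 2 = 0.008107 mol.
V = nRT/P = (0.008107 × 8.314 × 333) / (132 × 10³ Pa) = 1.70 × 10⁻⁴ m³ = 0.170 L.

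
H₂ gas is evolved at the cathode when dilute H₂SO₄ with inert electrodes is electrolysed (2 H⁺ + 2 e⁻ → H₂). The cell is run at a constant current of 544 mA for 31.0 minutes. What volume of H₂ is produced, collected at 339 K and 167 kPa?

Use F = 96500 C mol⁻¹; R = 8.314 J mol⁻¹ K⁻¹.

0.0885 L

Q = I·t = 0.5440 A × 1860.0 s = 1012 C.
n(e⁻) = Q/F = 1012 / 96500 = 0.01049 mol.
2 electrons are transferred per H₂ molecule, so n(H₂) = 0.01049 / 2 = 0.005243 mol.
V = nRT/P = (0.005243 × 8.314 × 339) / (167 × 10³ Pa) = 8.85 × 10⁻⁵ m³ = 0.0885 L.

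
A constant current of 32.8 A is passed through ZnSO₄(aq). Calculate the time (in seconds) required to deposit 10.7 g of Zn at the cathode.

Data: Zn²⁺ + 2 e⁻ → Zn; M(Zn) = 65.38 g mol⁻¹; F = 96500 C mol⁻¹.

963 s

n(Zn) = m/M = 10.7 / 65.38 = 0.1637 mol.
Each Zn atom requires 2 electrons, so n(e⁻) = 2 × 0.1637 = 0.3273 mol.
Q = n(e⁻)·F = 0.3273 × 96500 = 31590 C.
t = Q/I = 31590 / 32.80 A = 963.0 s.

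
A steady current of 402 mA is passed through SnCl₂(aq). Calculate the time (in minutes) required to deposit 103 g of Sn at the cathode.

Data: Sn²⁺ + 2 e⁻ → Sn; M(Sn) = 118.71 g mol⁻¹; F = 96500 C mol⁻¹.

6940 min

n(Sn) = m/M = 103 / 118.71 = 0.8677 mol.
Each Sn atom requires 2 electrons, so n(e⁻) = 2 × 0.8677 = 1.735 mol.
Q = n(e⁻)·F = 1.735 × 96500 = 167500 C.
t = Q/I = 167500 / 0.4020 A = 416600 s = 6940 min.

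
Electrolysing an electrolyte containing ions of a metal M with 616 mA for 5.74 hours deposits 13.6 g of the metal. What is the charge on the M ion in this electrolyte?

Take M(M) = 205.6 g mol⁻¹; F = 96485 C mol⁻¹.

+2

Q = I·t = 0.6160 A × 20664 s = 12730 C, so n(e⁻) = 12730/96485 = 0.1319 mol.
n(M) deposited = 13.6 / 205.6 = 0.06615 mol.
Electrons per atom = n(e⁻)/n(M) = 0.1319 / 0.06615 = 1.99 ≈ 2, so the ion is M²⁺.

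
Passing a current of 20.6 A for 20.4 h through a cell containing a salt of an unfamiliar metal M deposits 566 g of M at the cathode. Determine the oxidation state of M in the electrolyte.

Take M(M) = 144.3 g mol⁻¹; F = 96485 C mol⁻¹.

Q = I·t = 20.60 A × 73440 s = 1513000 C, so n(e⁻) = 1513000/96485 = 15.68 mol.
n(M) deposited = 566 / 144.3 = 3.922 mol.
Electrons per atom = n(e⁻)/n(M) = 15.68 / 3.922 = 4.00 ≈ 4, so the ion is M⁴⁺.

+4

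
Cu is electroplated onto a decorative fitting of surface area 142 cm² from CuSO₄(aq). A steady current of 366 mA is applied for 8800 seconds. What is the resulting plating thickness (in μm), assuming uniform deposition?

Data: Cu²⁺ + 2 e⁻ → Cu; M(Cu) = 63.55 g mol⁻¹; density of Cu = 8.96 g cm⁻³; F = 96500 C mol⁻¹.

Q = I·t = 0.3660 × 8800.0 = 3221 C; n(e⁻) = 0.03338 mol.
n(Cu) = n(e⁻)/2 = 0.01669 mol, so m = 0.01669 × 63.55 = 1.061 g.
Volume = m/ρ = 1.061 / 8.96 = 0.1184 cm³.
Thickness = V/A = 0.1184 / 142 = 8.34 × 10⁻⁴ cm = 8.34 μm.

8.34 μm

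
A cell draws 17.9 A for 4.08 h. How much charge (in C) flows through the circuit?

Q = I·t = 17.90 A × 14688 s = 2.63 × 10⁵ C.

2.63 × 10⁵ C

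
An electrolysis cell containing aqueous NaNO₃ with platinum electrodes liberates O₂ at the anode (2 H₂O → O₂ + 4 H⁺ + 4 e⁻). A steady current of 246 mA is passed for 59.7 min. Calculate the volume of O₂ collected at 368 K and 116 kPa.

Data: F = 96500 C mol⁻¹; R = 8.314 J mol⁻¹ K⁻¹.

0.0602 L

Q = I·t = 0.2460 A × 3582.0 s = 881.2 C.
n(e⁻) = Q/F = 881.2 / 96500 = 0.009131 mol.
4 electrons are transferred per O₂ molecule, so n(O₂) = 0.009131 / 4 = 0.002283 mol.
V = nRT/P = (0.002283 × 8.314 × 368) / (116 × 10³ Pa) = 6.02 × 10⁻⁵ m³ = 0.0602 L.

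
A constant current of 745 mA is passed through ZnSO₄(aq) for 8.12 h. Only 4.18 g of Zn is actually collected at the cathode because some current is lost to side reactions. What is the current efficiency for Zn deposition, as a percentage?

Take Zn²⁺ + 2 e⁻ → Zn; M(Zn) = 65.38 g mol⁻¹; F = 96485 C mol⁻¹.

Q = I·t = 0.7450 × 29232 = 21780 C; n(e⁻) = 21780/96485 = 0.2257 mol.
Theoretical n(Zn) = n(e⁻)/2 = 0.1129 mol, i.e. m_theo = 0.1129 × 65.38 = 7.379 g.
Efficiency = m_actual / m_theo = 4.18 / 7.379 = 56.7 %.

56.7 %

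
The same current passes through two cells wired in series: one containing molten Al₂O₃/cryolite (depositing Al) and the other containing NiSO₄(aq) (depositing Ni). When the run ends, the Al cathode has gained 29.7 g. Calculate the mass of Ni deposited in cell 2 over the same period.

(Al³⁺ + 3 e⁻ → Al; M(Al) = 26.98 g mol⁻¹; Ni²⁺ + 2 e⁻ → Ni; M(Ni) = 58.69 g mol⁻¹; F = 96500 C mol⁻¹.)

96.9 g

n(Al) = 29.7 / 26.98 = 1.101 mol.
Since Al³⁺ + 3 e⁻ → Al, n(e⁻) passed = 3 × 1.101 = 3.302 mol.
Cells in series carry the same charge, so the same 3.302 mol of electrons passes through cell 2.
Ni²⁺ + 2 e⁻ → Ni, so n(Ni) = 3.302 / 2 = 1.651 mol.
m(Ni) = 1.651 × 58.69 = 96.9 g.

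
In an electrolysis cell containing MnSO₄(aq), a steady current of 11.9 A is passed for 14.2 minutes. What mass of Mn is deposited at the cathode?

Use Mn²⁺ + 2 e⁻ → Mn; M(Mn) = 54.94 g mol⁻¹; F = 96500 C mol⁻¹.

Q = I·t = 11.90 A × 852.00 s = 10140 C.
n(e⁻) = Q/F = 10140 / 96500 = 0.1051 mol.
Mn²⁺ + 2 e⁻ → Mn, so n(Mn) = n(e⁻)/2 = 0.05253 mol.
m = n·M = 0.05253 × 54.94 = 2.89 g.

2.89 g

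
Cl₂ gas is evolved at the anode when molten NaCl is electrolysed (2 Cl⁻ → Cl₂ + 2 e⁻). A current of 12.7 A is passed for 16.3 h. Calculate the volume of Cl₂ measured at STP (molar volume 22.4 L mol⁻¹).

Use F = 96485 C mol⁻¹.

86.5 L

Q = I·t = 12.70 A × 58680 s = 745200 C.
n(e⁻) = Q/F = 745200 / 96485 = 7.724 mol.
2 electrons are transferred per Cl₂ molecule, so n(Cl₂) = 7.724 / 2 = 3.862 mol.
V = n × V_m = 3.862 × 22.4 = 86.5 L.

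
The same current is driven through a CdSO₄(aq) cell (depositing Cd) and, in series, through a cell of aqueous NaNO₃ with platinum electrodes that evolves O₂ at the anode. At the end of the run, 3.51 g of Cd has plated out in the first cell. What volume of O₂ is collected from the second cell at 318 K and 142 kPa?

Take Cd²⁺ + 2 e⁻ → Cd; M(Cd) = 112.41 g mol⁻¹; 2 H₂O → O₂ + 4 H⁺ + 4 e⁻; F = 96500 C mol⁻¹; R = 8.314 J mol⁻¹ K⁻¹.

n(Cd) = 3.51 / 112.41 = 0.03122 mol, so n(e⁻) = 2 × 0.03122 = 0.06245 mol.
The cells are in series, so the same 0.06245 mol of electrons passes through the second cell.
2 H₂O → O₂ + 4 H⁺ + 4 e⁻ — 4 mol e⁻ per mol O₂, so n(O₂) = 0.06245/4 = 0.01561 mol.
V = nRT/P = (0.01561 × 8.314 × 318) / (142 × 10³) = 2.91 × 10⁻⁴ m³ = 0.291 L.

0.291 L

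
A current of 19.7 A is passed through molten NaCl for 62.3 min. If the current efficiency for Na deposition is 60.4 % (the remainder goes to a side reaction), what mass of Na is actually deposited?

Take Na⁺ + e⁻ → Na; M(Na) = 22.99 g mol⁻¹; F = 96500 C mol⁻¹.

10.6 g

Q = I·t = 19.70 × 3738.0 = 73640 C.
n(e⁻) = 73640/96500 = 0.7631 mol; theoretically n(Na) = 0.7631/1 = 0.7631 mol, m_theo = 17.54 g.
At 60.4 % efficiency, m_actual = 0.604 × 17.54 = 10.6 g.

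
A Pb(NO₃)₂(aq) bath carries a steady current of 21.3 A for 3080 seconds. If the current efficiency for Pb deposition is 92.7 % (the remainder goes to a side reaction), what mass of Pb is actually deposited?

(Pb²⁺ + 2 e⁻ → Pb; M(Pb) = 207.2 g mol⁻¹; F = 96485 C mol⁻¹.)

Q = I·t = 21.30 × 3080.0 = 65600 C.
n(e⁻) = 65600/96485 = 0.6799 mol; theoretically n(Pb) = 0.6799/2 = 0.3400 mol, m_theo = 70.44 g.
At 92.7 % efficiency, m_actual = 0.927 × 70.44 = 65.3 g.

65.3 g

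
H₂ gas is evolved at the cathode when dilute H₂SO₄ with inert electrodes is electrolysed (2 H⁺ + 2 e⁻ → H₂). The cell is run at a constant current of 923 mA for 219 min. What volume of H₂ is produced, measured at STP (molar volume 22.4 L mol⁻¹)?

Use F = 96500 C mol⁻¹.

Q = I·t = 0.9230 A × 13140 s = 12130 C.
n(e⁻) = Q/F = 12130 / 96500 = 0.1257 mol.
2 electrons are transferred per H₂ molecule, so n(H₂) = 0.1257 / 2 = 0.06284 mol.
V = n × V_m = 0.06284 × 22.4 = 1.41 L.

1.41 L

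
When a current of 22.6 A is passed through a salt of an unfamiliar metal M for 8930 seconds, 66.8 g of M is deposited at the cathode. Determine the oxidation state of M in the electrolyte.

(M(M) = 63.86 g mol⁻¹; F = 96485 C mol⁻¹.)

+2

Q = I·t = 22.60 A × 8930.0 s = 201800 C, so n(e⁻) = 201800/96485 = 2.092 mol.
n(M) deposited = 66.8 / 63.86 = 1.046 mol.
Electrons per atom = n(e⁻)/n(M) = 2.092 / 1.046 = 2.00 ≈ 2, so the ion is M²⁺.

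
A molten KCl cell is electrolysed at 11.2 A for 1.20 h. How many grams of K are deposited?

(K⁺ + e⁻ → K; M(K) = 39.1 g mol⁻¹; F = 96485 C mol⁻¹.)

19.6 g

Q = I·t = 11.20 A × 4320.0 s = 48380 C.
n(e⁻) = Q/F = 48380 / 96485 = 0.5015 mol.
K⁺ + e⁻ → K, so n(K) = n(e⁻)/1 = 0.5015 mol.
m = n·M = 0.5015 × 39.1 = 19.6 g.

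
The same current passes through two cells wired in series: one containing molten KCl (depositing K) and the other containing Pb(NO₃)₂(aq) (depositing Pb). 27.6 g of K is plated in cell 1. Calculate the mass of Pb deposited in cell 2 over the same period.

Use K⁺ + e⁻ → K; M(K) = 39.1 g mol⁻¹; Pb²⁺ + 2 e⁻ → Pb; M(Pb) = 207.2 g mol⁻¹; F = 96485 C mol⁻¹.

n(K) = 27.6 / 39.1 = 0.7059 mol.
Since K⁺ + e⁻ → K, n(e⁻) passed = 1 × 0.7059 = 0.7059 mol.
Cells in series carry the same charge, so the same 0.7059 mol of electrons passes through cell 2.
Pb²⁺ + 2 e⁻ → Pb, so n(Pb) = 0.7059 / 2 = 0.3529 mol.
m(Pb) = 0.3529 × 207.2 = 73.1 g.

73.1 g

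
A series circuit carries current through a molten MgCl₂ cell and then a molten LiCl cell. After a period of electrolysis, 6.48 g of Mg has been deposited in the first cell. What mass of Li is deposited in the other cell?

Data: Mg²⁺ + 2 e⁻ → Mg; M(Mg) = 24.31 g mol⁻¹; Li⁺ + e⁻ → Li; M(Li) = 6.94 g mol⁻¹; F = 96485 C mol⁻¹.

n(Mg) = 6.48 / 24.31 = 0.2666 mol.
Since Mg²⁺ + 2 e⁻ → Mg, n(e⁻) passed = 2 × 0.2666 = 0.5331 mol.
Cells in series carry the same charge, so the same 0.5331 mol of electrons passes through cell 2.
Li⁺ + e⁻ → Li, so n(Li) = 0.5331 / 1 = 0.5331 mol.
m(Li) = 0.5331 × 6.94 = 3.70 g.

3.70 g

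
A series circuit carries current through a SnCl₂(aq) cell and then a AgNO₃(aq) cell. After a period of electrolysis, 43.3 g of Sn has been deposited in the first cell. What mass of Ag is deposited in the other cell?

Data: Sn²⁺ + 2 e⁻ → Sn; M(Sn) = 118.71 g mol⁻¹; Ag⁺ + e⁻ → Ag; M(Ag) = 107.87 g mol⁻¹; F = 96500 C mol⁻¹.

n(Sn) = 43.3 / 118.71 = 0.3648 mol.
Since Sn²⁺ + 2 e⁻ → Sn, n(e⁻) passed = 2 × 0.3648 = 0.7295 mol.
Cells in series carry the same charge, so the same 0.7295 mol of electrons passes through cell 2.
Ag⁺ + e⁻ → Ag, so n(Ag) = 0.7295 / 1 = 0.7295 mol.
m(Ag) = 0.7295 × 107.87 = 78.7 g.

78.7 g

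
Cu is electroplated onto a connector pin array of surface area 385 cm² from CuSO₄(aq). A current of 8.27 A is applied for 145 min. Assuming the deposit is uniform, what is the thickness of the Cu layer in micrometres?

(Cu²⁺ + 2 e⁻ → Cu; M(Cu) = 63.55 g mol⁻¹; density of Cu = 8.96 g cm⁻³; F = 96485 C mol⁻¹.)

Q = I·t = 8.270 × 8700.0 = 71950 C; n(e⁻) = 0.7457 mol.
n(Cu) = n(e⁻)/2 = 0.3729 mol, so m = 0.3729 × 63.55 = 23.69 g.
Volume = m/ρ = 23.69 / 8.96 = 2.644 cm³.
Thickness = V/A = 2.644 / 385 = 0.00687 cm = 68.7 μm.

68.7 μm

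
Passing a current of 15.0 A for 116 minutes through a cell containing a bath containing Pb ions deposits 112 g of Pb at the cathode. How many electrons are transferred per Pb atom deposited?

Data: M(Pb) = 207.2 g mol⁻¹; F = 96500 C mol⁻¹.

2

Q = I·t = 15.00 A × 6960.0 s = 104400 C, so n(e⁻) = 104400/96500 = 1.082 mol.
n(Pb) deposited = 112 / 207.2 = 0.5405 mol.
Electrons per atom = n(e⁻)/n(Pb) = 1.082 / 0.5405 = 2.00 ≈ 2, so the ion is Pb²⁺.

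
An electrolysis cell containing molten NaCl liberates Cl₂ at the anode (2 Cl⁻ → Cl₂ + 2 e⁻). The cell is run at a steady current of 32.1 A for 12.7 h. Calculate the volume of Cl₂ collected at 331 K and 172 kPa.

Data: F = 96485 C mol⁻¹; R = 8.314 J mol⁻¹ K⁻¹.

Q = I·t = 32.10 A × 45720 s = 1468000 C.
n(e⁻) = Q/F = 1468000 / 96485 = 15.21 mol.
2 electrons are transferred per Cl₂ molecule, so n(Cl₂) = 15.21 / 2 = 7.605 mol.
V = nRT/P = (7.605 × 8.314 × 331) / (172 × 10³ Pa) = 0.122 m³ = 122 L.

122 L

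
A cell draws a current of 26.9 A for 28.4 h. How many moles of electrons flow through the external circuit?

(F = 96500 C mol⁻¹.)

Q = I·t = 26.90 A × 102240 s = 2750000 C.
n(e⁻) = Q/F = 2750000 / 96500 = 28.5 mol.

28.5 mol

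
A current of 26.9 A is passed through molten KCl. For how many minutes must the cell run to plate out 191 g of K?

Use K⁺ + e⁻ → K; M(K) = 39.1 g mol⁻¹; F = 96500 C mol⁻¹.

n(K) = m/M = 191 / 39.1 = 4.885 mol.
Each K atom requires 1 electron, so n(e⁻) = 1 × 4.885 = 4.885 mol.
Q = n(e⁻)·F = 4.885 × 96500 = 471400 C.
t = Q/I = 471400 / 26.90 A = 17520 s = 292 min.

292 min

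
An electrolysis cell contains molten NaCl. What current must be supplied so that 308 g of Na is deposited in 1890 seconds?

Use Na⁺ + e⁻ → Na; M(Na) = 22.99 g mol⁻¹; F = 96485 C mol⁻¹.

n(Na) = 308 / 22.99 = 13.40 mol.
n(e⁻) = 1 × 13.40 = 13.40 mol.
Q = n(e⁻)·F = 13.40 × 96485 = 1293000 C.
I = Q/t = 1293000 / 1890.0 s = 684 A.

684 A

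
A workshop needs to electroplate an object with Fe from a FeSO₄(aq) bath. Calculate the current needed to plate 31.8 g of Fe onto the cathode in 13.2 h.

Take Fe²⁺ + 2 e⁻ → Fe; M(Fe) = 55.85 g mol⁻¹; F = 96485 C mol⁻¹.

2.31 A

n(Fe) = 31.8 / 55.85 = 0.5694 mol.
n(e⁻) = 2 × 0.5694 = 1.139 mol.
Q = n(e⁻)·F = 1.139 × 96485 = 109900 C.
I = Q/t = 109900 / 47520 s = 2.31 A.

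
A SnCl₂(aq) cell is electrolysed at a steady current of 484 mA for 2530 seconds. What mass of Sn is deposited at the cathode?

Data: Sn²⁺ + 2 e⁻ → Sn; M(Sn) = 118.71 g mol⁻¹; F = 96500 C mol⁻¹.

0.753 g

Q = I·t = 0.4840 A × 2530.0 s = 1225 C.
n(e⁻) = Q/F = 1225 / 96500 = 0.01269 mol.
Sn²⁺ + 2 e⁻ → Sn, so n(Sn) = n(e⁻)/2 = 0.006345 mol.
m = n·M = 0.006345 × 118.71 = 0.753 g.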